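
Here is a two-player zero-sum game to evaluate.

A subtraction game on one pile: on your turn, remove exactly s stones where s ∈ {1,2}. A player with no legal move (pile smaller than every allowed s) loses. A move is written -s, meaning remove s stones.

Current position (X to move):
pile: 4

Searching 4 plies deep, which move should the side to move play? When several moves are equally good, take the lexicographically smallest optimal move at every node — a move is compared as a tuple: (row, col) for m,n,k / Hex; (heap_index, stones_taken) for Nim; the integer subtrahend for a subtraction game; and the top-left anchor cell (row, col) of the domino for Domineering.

X's best at [4]: -1

p1 X@[4]: -1[3]+1* -2[2]-1
p2 O@[3]: -1[2]-1* -2[1]-1
p3 X@[2]: -1[1]-1 -2[0]+1*
p4 O@[0] terminal -1; root [4] d4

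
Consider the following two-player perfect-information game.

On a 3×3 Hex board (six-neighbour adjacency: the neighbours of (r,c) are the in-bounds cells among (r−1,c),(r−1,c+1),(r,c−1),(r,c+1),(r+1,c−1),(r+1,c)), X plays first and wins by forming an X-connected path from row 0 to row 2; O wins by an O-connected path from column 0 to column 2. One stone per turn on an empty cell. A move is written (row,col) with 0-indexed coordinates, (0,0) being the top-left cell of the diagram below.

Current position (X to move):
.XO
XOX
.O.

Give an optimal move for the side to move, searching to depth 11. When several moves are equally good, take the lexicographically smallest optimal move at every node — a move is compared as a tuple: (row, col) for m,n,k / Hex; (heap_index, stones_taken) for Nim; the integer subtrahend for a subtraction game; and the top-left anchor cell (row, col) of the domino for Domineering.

X's best at [.XO/XOX/.O.]: (2,0)

[.XO/XOX/.O.] X move#1: (0,0):-1/XXO/XOX/.O., (2,0):+1/.XO/XOX/XO.*, (2,2):-1/.XO/XOX/.OX
[.XO/XOX/XO.] end (terminal -1, O#2); searched .XO/XOX/.O. to 11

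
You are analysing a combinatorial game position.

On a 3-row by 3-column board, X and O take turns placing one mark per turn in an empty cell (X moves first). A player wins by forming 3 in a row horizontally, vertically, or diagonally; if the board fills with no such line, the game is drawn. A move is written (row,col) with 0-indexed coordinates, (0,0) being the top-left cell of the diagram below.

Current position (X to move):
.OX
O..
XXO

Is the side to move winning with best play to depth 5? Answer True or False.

X winning at [.OX/O../XXO]: True

p1 X@[.OX/O../XXO]: (0,0)[XOX/O../XXO]+0 (1,1)[.OX/OX./XXO]+1* (1,2)[.OX/O.X/XXO]+0
p2 O@[.OX/OX./XXO] terminal -1; root [.OX/O../XXO] d5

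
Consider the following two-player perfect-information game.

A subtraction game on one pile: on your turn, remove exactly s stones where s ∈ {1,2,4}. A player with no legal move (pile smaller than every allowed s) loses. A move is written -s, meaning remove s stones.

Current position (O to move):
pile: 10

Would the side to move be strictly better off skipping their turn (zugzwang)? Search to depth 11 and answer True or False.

zugzwang(10, O) = False

[10] O move#1: -1:+1/9*, -2:-1/8, -4:+1/6
[9] X move#2: -1:-1/8*, -2:-1/7, -4:-1/5
[8] O move#3: -1:-1/7, -2:+1/6*, -4:-1/4
[6] X move#4: -1:-1/5*, -2:-1/4, -4:-1/2
[5] O move#5: -1:-1/4, -2:+1/3*, -4:-1/1
[3] X move#6: -1:-1/2*, -2:-1/1
[2] O move#7: -1:-1/1, -2:+1/0*
[0] end (terminal -1, X#8); searched 10 to 11
pass branch (X moves first from the same position):
  | [10] X move#1: -1:+1/9*, -2:-1/8, -4:+1/6
  | [9] O move#2: -1:-1/8*, -2:-1/7, -4:-1/5
  | [8] X move#3: -1:-1/7, -2:+1/6*, -4:-1/4
  | [6] O move#4: -1:-1/5*, -2:-1/4, -4:-1/2
  | [5] X move#5: -1:-1/4, -2:+1/3*, -4:-1/1
  | [3] O move#6: -1:-1/2*, -2:-1/1
  | [2] X move#7: -1:-1/1, -2:+1/0*
  | [0] end (terminal -1, O#8); searched 10 to 11
O moving scores +1; O passing scores -1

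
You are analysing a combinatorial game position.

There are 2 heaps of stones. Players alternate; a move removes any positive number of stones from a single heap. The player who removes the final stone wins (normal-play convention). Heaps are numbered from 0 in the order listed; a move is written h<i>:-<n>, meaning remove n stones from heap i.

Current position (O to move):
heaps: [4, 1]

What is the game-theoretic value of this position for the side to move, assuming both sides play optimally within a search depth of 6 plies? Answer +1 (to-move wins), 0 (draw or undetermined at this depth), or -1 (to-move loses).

p1 O@[(4,1)]: h0:-1[(3,1)]-1 h0:-2[(2,1)]-1 h0:-3[(1,1)]+1* h0:-4[(0,1)]-1 h1:-1[(4,0)]-1
p2 X@[(1,1)]: h0:-1[(0,1)]-1* h1:-1[(1,0)]-1
p3 O@[(0,1)]: h1:-1[(0,0)]+1*
p4 X@[(0,0)] terminal -1; root [(4,1)] d6

value((4,1), O) = +1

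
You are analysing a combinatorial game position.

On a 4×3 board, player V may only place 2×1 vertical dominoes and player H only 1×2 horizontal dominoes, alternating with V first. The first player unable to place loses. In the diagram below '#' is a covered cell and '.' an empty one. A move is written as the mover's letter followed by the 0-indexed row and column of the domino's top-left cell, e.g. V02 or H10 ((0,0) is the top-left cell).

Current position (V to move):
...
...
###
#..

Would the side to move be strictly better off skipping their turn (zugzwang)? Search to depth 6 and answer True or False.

[.../.../###/#..] V move#1: V00:-1/#../#../###/#.., V01:+1/.#./.#./###/#..*, V02:-1/..#/..#/###/#..
[.#./.#./###/#..] H move#2: H31:-1/.#./.#./###/###*
[.#./.#./###/###] V move#3: V00:+1/##./##./###/###*, V02:+1/.##/.##/###/###
[##./##./###/###] end (terminal -1, H#4); searched .../.../###/#.. to 6
if V skipped the turn, H would face:
~ [.../.../###/#..] H move#1: H00:+1/##./.../###/#..*, H01:+1/.##/.../###/#.., H10:+1/.../##./###/#.., H11:+1/.../.##/###/#.., H31:-1/.../.../###/###
~ [##./.../###/#..] V move#2: V02:-1/###/..#/###/#..*
~ [###/..#/###/#..] H move#3: H10:+1/###/###/###/#..*, H31:+1/###/..#/###/###
~ [###/###/###/#..] end (terminal -1, V#4); searched .../.../###/#.. to 6
compare (V): move=+1 vs pass=-1

zugzwang(.../.../###/#.., V) = False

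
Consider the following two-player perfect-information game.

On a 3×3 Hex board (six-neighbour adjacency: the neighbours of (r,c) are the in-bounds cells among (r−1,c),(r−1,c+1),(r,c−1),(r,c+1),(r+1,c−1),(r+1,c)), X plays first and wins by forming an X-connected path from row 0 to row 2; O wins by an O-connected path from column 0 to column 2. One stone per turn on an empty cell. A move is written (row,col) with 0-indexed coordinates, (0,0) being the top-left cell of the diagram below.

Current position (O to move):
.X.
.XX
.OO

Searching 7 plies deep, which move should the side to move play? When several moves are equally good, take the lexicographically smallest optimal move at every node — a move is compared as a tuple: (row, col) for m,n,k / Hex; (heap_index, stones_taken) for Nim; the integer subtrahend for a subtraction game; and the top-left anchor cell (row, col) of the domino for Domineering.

ply 1, O at .X./.XX/.OO | (0,0)=-1→OX./.XX/.OO; (0,2)=-1→.XO/.XX/.OO; (1,0)=-1→.X./OXX/.OO; (2,0)=+1→.X./.XX/OOO*
ply 2: .X./.XX/OOO is terminal -1 (X); from .X./.XX/.OO depth 7

O's best at [.X./.XX/.OO]: (2,0)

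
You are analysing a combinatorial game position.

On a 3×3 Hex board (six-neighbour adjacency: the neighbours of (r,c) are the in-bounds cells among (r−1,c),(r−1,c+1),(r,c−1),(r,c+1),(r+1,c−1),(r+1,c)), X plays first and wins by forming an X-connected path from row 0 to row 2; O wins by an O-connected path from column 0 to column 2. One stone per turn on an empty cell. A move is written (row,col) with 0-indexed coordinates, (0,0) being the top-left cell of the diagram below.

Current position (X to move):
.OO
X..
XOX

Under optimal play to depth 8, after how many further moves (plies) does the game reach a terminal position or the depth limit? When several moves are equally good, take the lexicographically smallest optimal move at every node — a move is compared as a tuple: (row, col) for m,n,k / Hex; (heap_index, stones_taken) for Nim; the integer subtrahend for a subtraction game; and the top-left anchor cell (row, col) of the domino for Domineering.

PV length from [.OO/X../XOX]: 1 ply

[.OO/X../XOX] X move#1: (0,0):+1/XOO/X../XOX*, (1,1):-1/.OO/XX./XOX, (1,2):-1/.OO/X.X/XOX
[XOO/X../XOX] end (terminal -1, O#2); searched .OO/X../XOX to 8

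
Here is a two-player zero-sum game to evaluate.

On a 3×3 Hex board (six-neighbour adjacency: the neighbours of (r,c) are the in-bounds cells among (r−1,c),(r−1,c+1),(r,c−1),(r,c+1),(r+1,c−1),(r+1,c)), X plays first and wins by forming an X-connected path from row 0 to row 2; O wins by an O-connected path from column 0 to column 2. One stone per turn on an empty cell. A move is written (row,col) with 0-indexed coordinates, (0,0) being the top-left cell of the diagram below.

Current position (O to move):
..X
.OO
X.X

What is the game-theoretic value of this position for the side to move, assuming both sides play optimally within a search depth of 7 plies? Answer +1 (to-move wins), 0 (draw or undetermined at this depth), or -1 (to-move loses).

ply 1, O at ..X/.OO/X.X | (0,0)=+1→O.X/.OO/X.X*; (0,1)=+1→.OX/.OO/X.X; (1,0)=+1→..X/OOO/X.X; (2,1)=-1→..X/.OO/XOX
ply 2, X at O.X/.OO/X.X | (0,1)=-1→OXX/.OO/X.X*; (1,0)=-1→O.X/XOO/X.X; (2,1)=-1→O.X/.OO/XXX
ply 3, O at OXX/.OO/X.X | (1,0)=+1→OXX/OOO/X.X*; (2,1)=-1→OXX/.OO/XOX
ply 4: OXX/OOO/X.X is terminal -1 (X); from ..X/.OO/X.X depth 7

value(..X/.OO/X.X, O) = +1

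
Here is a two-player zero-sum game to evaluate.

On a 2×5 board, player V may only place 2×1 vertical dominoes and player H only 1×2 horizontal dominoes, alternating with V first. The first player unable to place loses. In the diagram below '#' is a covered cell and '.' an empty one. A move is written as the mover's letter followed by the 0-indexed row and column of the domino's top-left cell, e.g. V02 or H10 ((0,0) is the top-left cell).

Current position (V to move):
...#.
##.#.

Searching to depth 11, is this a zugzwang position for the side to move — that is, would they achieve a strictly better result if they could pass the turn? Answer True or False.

zugzwang(...#./##.#., V) = False

ply 1, V at ...#./##.#. | V02=+1→..##./####.*; V04=-1→...##/##.##
ply 2, H at ..##./####. | H00=-1→####./####.*
ply 3, V at ####./####. | V04=+1→#####/#####*
ply 4: #####/##### is terminal -1 (H); from ...#./##.#. depth 11
suppose V passes — search the same position with H to move:
pass> ply 1, H at ...#./##.#. | H00=-1→##.#./##.#.*; H01=-1→.###./##.#.
pass> ply 2, V at ##.#./##.#. | V02=+1→####./####.*; V04=+1→##.##/##.##
pass> ply 3: ####./####. is terminal -1 (H); from ...#./##.#. depth 11
for V: play +1, pass +1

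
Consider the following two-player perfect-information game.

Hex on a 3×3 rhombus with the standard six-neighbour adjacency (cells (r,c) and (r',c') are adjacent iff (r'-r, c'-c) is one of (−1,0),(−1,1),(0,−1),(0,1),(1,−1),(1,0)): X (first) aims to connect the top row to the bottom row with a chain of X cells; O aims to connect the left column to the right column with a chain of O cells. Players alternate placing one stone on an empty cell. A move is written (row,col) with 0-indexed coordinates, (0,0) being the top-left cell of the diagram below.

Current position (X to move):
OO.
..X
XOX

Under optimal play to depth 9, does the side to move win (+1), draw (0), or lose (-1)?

p1 X@[OO./..X/XOX]: (0,2)[OOX/..X/XOX]+1* (1,0)[OO./X.X/XOX]-1 (1,1)[OO./.XX/XOX]-1
p2 O@[OOX/..X/XOX] terminal -1; root [OO./..X/XOX] d9

value(OO./..X/XOX, X) = +1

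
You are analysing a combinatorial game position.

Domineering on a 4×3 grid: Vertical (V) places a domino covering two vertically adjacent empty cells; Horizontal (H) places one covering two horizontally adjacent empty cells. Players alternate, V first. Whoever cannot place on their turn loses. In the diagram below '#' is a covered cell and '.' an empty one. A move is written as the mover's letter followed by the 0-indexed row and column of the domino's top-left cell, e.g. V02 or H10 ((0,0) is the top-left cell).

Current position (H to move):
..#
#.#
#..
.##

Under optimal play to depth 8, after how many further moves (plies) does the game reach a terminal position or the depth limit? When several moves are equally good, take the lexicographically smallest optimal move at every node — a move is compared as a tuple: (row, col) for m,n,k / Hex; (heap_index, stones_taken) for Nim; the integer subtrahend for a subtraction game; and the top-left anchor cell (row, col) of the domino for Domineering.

p1 H@[..#/#.#/#../.##]: H00[###/#.#/#../.##]-1* H21[..#/#.#/###/.##]-1
p2 V@[###/#.#/#../.##]: V11[###/###/##./.##]+1*
p3 H@[###/###/##./.##] terminal -1; root [..#/#.#/#../.##] d8

PV length from [..#/#.#/#../.##]: 2 plies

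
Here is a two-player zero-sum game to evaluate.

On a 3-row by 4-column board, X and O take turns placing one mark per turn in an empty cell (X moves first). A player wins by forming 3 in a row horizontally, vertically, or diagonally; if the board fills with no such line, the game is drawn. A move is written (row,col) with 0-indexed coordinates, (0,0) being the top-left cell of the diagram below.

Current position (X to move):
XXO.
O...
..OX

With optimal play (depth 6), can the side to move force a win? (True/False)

ply 1, X at XXO./O.../..OX | (0,3)=-1→XXOX/O.../..OX; (1,1)=-1→XXO./OX../..OX; (1,2)=+1→XXO./O.X./..OX*; (1,3)=-1→XXO./O..X/..OX; (2,0)=-1→XXO./O.../X.OX; (2,1)=-1→XXO./O.../.XOX
ply 2: XXO./O.X./..OX is terminal -1 (O); from XXO./O.../..OX depth 6

X winning at [XXO./O.../..OX]: True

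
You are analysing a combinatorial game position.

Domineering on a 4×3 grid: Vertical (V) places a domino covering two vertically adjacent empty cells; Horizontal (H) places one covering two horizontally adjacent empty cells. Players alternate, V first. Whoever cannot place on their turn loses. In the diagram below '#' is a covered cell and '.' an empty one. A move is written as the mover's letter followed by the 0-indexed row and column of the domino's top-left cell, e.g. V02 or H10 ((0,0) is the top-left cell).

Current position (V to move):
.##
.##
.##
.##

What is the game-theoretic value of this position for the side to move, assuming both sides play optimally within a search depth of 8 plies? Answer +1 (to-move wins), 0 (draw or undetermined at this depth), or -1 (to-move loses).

p1 V@[.##/.##/.##/.##]: V00[###/###/.##/.##]+1* V10[.##/###/###/.##]+1 V20[.##/.##/###/###]+1
p2 H@[###/###/.##/.##] terminal -1; root [.##/.##/.##/.##] d8

value(.##/.##/.##/.##, V) = +1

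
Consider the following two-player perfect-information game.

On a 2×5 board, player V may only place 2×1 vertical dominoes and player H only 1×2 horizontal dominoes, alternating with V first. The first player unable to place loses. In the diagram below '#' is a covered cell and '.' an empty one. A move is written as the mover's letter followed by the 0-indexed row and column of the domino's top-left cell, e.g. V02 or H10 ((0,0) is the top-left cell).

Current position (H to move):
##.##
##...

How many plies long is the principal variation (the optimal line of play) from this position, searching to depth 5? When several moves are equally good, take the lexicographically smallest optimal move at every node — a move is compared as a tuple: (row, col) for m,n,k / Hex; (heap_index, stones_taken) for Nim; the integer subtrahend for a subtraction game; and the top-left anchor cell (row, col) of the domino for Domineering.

PV length from [##.##/##...]: 1 ply

p1 H@[##.##/##...]: H12[##.##/####.]+1* H13[##.##/##.##]-1
p2 V@[##.##/####.] terminal -1; root [##.##/##...] d5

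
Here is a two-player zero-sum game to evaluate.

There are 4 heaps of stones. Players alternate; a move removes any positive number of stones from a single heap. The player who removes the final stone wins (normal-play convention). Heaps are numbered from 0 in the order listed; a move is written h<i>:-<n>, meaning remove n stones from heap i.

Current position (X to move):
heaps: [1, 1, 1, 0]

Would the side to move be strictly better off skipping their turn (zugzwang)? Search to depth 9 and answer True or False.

zugzwang((1,1,1,0), X) = False

p1 X@[(1,1,1,0)]: h0:-1[(0,1,1,0)]+1* h1:-1[(1,0,1,0)]+1 h2:-1[(1,1,0,0)]+1
p2 O@[(0,1,1,0)]: h1:-1[(0,0,1,0)]-1* h2:-1[(0,1,0,0)]-1
p3 X@[(0,0,1,0)]: h2:-1[(0,0,0,0)]+1*
p4 O@[(0,0,0,0)] terminal -1; root [(1,1,1,0)] d9
if X skipped the turn, O would face:
~ p1 O@[(1,1,1,0)]: h0:-1[(0,1,1,0)]+1* h1:-1[(1,0,1,0)]+1 h2:-1[(1,1,0,0)]+1
~ p2 X@[(0,1,1,0)]: h1:-1[(0,0,1,0)]-1* h2:-1[(0,1,0,0)]-1
~ p3 O@[(0,0,1,0)]: h2:-1[(0,0,0,0)]+1*
~ p4 X@[(0,0,0,0)] terminal -1; root [(1,1,1,0)] d9
compare (X): move=+1 vs pass=-1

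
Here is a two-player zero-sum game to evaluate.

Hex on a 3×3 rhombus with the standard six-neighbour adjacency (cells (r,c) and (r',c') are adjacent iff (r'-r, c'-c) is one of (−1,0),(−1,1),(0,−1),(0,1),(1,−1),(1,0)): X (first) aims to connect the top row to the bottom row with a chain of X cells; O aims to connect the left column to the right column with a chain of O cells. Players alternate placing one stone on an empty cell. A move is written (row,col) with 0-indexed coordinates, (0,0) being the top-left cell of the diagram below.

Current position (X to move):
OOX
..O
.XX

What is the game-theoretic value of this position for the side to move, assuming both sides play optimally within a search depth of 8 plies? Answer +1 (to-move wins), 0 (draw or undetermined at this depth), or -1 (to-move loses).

value(OOX/..O/.XX, X) = +1

ply 1, X at OOX/..O/.XX | (1,0)=-1→OOX/X.O/.XX; (1,1)=+1→OOX/.XO/.XX*; (2,0)=-1→OOX/..O/XXX
ply 2: OOX/.XO/.XX is terminal -1 (O); from OOX/..O/.XX depth 8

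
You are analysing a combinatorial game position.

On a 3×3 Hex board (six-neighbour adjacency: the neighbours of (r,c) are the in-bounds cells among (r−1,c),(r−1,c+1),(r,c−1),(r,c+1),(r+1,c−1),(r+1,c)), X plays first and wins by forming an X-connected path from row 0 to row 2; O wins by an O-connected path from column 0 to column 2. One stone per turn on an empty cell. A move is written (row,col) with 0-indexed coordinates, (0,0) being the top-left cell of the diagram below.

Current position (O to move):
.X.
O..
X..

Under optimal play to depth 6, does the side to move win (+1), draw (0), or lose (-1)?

ply 1, O at .X./O../X.. | (0,0)=-1→OX./O../X..; (0,2)=-1→.XO/O../X..; (1,1)=+1→.X./OO./X..*; (1,2)=-1→.X./O.O/X..; (2,1)=-1→.X./O../XO.; (2,2)=-1→.X./O../X.O
ply 2, X at .X./OO./X.. | (0,0)=-1→XX./OO./X..*; (0,2)=-1→.XX/OO./X..; (1,2)=-1→.X./OOX/X..; (2,1)=-1→.X./OO./XX.; (2,2)=-1→.X./OO./X.X
ply 3, O at XX./OO./X.. | (0,2)=+1→XXO/OO./X..*; (1,2)=+1→XX./OOO/X..; (2,1)=+1→XX./OO./XO.; (2,2)=+1→XX./OO./X.O
ply 4: XXO/OO./X.. is terminal -1 (X); from .X./O../X.. depth 6

value(.X./O../X.., O) = +1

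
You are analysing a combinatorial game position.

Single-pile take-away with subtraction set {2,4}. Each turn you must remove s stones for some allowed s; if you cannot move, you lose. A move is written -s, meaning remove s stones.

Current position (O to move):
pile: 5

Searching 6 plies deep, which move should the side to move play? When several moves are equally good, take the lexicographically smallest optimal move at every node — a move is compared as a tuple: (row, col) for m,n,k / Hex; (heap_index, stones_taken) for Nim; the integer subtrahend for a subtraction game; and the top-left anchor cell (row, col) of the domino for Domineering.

p1 O@[5]: -2[3]-1 -4[1]+1*
p2 X@[1] terminal -1; root [5] d6

O's best at [5]: -4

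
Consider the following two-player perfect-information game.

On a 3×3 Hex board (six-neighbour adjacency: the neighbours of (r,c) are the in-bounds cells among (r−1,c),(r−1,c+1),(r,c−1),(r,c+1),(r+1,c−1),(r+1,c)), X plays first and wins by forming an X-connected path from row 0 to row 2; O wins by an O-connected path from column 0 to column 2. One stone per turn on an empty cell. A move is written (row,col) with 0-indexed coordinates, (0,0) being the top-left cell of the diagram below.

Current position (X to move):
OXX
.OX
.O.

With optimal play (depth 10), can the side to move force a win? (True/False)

X winning at [OXX/.OX/.O.]: True

p1 X@[OXX/.OX/.O.]: (1,0)[OXX/XOX/.O.]+1* (2,0)[OXX/.OX/XO.]+1 (2,2)[OXX/.OX/.OX]+1
p2 O@[OXX/XOX/.O.]: (2,0)[OXX/XOX/OO.]-1* (2,2)[OXX/XOX/.OO]-1
p3 X@[OXX/XOX/OO.]: (2,2)[OXX/XOX/OOX]+1*
p4 O@[OXX/XOX/OOX] terminal -1; root [OXX/.OX/.O.] d10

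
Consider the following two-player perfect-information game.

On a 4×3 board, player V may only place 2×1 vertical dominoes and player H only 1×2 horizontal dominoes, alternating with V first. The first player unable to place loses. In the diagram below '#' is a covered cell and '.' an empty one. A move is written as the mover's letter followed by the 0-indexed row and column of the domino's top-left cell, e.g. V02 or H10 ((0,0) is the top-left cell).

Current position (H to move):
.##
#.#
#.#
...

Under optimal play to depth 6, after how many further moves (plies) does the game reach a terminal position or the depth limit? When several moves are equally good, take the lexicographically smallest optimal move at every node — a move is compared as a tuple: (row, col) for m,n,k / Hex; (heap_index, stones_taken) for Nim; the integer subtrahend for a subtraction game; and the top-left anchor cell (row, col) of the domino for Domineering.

ply 1, H at .##/#.#/#.#/... | H30=-1→.##/#.#/#.#/##.*; H31=-1→.##/#.#/#.#/.##
ply 2, V at .##/#.#/#.#/##. | V11=+1→.##/###/###/##.*
ply 3: .##/###/###/##. is terminal -1 (H); from .##/#.#/#.#/... depth 6

PV length from [.##/#.#/#.#/...]: 2 plies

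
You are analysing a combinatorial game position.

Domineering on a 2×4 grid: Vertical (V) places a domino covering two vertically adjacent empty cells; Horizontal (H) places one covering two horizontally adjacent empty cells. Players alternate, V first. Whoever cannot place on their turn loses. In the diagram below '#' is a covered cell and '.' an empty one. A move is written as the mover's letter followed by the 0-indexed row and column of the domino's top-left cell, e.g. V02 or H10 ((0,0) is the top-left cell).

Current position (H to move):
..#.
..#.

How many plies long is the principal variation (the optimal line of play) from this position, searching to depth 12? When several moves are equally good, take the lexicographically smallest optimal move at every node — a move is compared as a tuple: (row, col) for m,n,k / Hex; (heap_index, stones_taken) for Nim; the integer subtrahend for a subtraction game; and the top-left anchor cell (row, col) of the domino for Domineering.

p1 H@[..#./..#.]: H00[###./..#.]+1* H10[..#./###.]+1
p2 V@[###./..#.]: V03[####/..##]-1*
p3 H@[####/..##]: H10[####/####]+1*
p4 V@[####/####] terminal -1; root [..#./..#.] d12

PV length from [..#./..#.]: 3 plies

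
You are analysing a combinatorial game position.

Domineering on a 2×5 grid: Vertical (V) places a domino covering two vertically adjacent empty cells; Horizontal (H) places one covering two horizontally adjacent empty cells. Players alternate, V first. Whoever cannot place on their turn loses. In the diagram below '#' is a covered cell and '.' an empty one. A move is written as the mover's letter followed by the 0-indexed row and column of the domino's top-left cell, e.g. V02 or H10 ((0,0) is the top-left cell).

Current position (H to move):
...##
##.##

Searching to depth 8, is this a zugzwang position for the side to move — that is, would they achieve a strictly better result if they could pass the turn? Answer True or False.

ply 1, H at ...##/##.## | H00=-1→##.##/##.##; H01=+1→.####/##.##*
ply 2: .####/##.## is terminal -1 (V); from ...##/##.## depth 8
if H skipped the turn, V would face:
~ ply 1, V at ...##/##.## | V02=-1→..###/#####*
~ ply 2, H at ..###/##### | H00=+1→#####/#####*
~ ply 3: #####/##### is terminal -1 (V); from ...##/##.## depth 8
compare (H): move=+1 vs pass=+1

zugzwang(...##/##.##, H) = False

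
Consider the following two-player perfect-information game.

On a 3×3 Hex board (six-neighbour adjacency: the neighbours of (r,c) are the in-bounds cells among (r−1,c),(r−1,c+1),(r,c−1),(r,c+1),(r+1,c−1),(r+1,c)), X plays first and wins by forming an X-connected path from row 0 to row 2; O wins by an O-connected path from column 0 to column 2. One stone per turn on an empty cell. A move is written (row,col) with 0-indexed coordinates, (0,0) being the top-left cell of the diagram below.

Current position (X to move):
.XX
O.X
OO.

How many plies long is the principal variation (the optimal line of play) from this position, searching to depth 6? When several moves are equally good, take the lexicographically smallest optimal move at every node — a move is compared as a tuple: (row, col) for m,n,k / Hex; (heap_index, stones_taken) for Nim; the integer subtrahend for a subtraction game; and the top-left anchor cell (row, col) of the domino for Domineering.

p1 X@[.XX/O.X/OO.]: (0,0)[XXX/O.X/OO.]-1 (1,1)[.XX/OXX/OO.]-1 (2,2)[.XX/O.X/OOX]+1*
p2 O@[.XX/O.X/OOX] terminal -1; root [.XX/O.X/OO.] d6

PV length from [.XX/O.X/OO.]: 1 ply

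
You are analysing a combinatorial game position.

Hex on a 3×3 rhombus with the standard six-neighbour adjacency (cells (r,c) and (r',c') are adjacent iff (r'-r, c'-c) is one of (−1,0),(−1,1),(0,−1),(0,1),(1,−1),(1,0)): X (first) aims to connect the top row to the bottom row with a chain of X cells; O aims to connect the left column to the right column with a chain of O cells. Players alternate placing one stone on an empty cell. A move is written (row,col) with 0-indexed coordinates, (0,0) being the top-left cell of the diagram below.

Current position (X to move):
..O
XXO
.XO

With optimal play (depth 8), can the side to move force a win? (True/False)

X winning at [..O/XXO/.XO]: True

[..O/XXO/.XO] X move#1: (0,0):+1/X.O/XXO/.XO*, (0,1):+1/.XO/XXO/.XO, (2,0):+1/..O/XXO/XXO
[X.O/XXO/.XO] end (terminal -1, O#2); searched ..O/XXO/.XO to 8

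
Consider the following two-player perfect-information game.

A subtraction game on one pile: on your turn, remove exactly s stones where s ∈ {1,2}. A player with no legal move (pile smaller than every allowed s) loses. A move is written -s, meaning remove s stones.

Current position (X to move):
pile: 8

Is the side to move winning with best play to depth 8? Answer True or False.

X winning at [8]: True

ply 1, X at 8 | -1=-1→7; -2=+1→6*
ply 2, O at 6 | -1=-1→5*; -2=-1→4
ply 3, X at 5 | -1=-1→4; -2=+1→3*
ply 4, O at 3 | -1=-1→2*; -2=-1→1
ply 5, X at 2 | -1=-1→1; -2=+1→0*
ply 6: 0 is terminal -1 (O); from 8 depth 8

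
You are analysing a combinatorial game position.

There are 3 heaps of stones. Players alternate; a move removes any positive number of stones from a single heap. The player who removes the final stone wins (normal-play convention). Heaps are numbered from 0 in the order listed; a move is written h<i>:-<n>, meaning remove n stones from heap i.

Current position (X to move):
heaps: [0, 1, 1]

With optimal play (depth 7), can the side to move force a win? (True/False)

X winning at [(0,1,1)]: False

p1 X@[(0,1,1)]: h1:-1[(0,0,1)]-1* h2:-1[(0,1,0)]-1
p2 O@[(0,0,1)]: h2:-1[(0,0,0)]+1*
p3 X@[(0,0,0)] terminal -1; root [(0,1,1)] d7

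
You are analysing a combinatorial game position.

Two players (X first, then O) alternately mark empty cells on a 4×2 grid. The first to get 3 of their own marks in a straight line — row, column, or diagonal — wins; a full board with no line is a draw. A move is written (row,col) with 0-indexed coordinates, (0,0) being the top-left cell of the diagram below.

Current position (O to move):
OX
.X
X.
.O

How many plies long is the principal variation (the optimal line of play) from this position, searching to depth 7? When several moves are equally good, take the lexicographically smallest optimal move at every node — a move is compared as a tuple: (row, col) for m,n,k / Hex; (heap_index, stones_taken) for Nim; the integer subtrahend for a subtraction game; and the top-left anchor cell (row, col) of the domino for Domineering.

PV length from [OX/.X/X./.O]: 3 plies

ply 1, O at OX/.X/X./.O | (1,0)=-1→OX/OX/X./.O; (2,1)=+0→OX/.X/XO/.O*; (3,0)=-1→OX/.X/X./OO
ply 2, X at OX/.X/XO/.O | (1,0)=+0→OX/XX/XO/.O*; (3,0)=+0→OX/.X/XO/XO
ply 3, O at OX/XX/XO/.O | (3,0)=+0→OX/XX/XO/OO*
ply 4: OX/XX/XO/OO is terminal +0 (X); from OX/.X/X./.O depth 7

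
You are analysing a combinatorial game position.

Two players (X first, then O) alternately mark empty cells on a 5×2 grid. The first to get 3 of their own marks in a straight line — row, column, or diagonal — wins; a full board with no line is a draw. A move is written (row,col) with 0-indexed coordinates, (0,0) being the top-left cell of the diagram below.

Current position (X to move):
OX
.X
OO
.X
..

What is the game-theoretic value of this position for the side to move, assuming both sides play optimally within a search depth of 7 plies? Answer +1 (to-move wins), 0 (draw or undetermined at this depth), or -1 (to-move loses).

ply 1, X at OX/.X/OO/.X/.. | (1,0)=+0→OX/XX/OO/.X/..*; (3,0)=-1→OX/.X/OO/XX/..; (4,0)=-1→OX/.X/OO/.X/X.; (4,1)=-1→OX/.X/OO/.X/.X
ply 2, O at OX/XX/OO/.X/.. | (3,0)=+0→OX/XX/OO/OX/..*; (4,0)=+0→OX/XX/OO/.X/O.; (4,1)=+0→OX/XX/OO/.X/.O
ply 3, X at OX/XX/OO/OX/.. | (4,0)=+0→OX/XX/OO/OX/X.*; (4,1)=-1→OX/XX/OO/OX/.X
ply 4, O at OX/XX/OO/OX/X. | (4,1)=+0→OX/XX/OO/OX/XO*
ply 5: OX/XX/OO/OX/XO is terminal +0 (X); from OX/.X/OO/.X/.. depth 7

value(OX/.X/OO/.X/.., X) = 0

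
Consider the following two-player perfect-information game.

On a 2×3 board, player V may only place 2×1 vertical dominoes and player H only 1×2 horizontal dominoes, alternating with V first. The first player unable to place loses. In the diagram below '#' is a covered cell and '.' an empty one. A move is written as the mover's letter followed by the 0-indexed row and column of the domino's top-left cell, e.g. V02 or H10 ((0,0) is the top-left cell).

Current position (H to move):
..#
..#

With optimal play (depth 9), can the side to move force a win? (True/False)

H winning at [..#/..#]: True

[..#/..#] H move#1: H00:+1/###/..#*, H10:+1/..#/###
[###/..#] end (terminal -1, V#2); searched ..#/..# to 9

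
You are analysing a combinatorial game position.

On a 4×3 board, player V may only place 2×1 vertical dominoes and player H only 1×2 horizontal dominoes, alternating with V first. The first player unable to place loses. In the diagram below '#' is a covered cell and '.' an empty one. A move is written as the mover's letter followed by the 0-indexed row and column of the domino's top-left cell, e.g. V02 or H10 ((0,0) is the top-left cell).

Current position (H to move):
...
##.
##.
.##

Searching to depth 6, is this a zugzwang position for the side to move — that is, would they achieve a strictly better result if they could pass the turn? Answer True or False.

zugzwang(.../##./##./.##, H) = True

[.../##./##./.##] H move#1: H00:-1/##./##./##./.##*, H01:-1/.##/##./##./.##
[##./##./##./.##] V move#2: V02:+1/###/###/##./.##*, V12:+1/##./###/###/.##
[###/###/##./.##] end (terminal -1, H#3); searched .../##./##./.## to 6
pass branch (V moves first from the same position):
  | [.../##./##./.##] V move#1: V02:-1/..#/###/##./.##*, V12:-1/.../###/###/.##
  | [..#/###/##./.##] H move#2: H00:+1/###/###/##./.##*
  | [###/###/##./.##] end (terminal -1, V#3); searched .../##./##./.## to 6
H moving scores -1; H passing scores +1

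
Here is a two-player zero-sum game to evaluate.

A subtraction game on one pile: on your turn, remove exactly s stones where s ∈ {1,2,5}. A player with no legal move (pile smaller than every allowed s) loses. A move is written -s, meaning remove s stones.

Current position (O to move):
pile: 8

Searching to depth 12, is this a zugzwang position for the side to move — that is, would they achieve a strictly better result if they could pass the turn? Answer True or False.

zugzwang(8, O) = False

ply 1, O at 8 | -1=-1→7; -2=+1→6*; -5=+1→3
ply 2, X at 6 | -1=-1→5*; -2=-1→4; -5=-1→1
ply 3, O at 5 | -1=-1→4; -2=+1→3*; -5=+1→0
ply 4, X at 3 | -1=-1→2*; -2=-1→1
ply 5, O at 2 | -1=-1→1; -2=+1→0*
ply 6: 0 is terminal -1 (X); from 8 depth 12
if O skipped the turn, X would face:
~ ply 1, X at 8 | -1=-1→7; -2=+1→6*; -5=+1→3
~ ply 2, O at 6 | -1=-1→5*; -2=-1→4; -5=-1→1
~ ply 3, X at 5 | -1=-1→4; -2=+1→3*; -5=+1→0
~ ply 4, O at 3 | -1=-1→2*; -2=-1→1
~ ply 5, X at 2 | -1=-1→1; -2=+1→0*
~ ply 6: 0 is terminal -1 (O); from 8 depth 12
compare (O): move=+1 vs pass=-1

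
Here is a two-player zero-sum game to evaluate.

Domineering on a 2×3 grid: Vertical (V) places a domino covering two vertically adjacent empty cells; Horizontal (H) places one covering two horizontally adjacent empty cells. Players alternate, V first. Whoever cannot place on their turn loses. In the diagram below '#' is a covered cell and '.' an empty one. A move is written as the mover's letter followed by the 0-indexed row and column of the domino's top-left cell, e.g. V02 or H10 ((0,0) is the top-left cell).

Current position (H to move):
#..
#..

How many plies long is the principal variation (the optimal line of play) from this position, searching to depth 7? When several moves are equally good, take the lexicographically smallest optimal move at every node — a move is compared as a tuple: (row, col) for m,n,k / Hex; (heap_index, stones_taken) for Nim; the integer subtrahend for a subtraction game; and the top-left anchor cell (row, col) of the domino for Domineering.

ply 1, H at #../#.. | H01=+1→###/#..*; H11=+1→#../###
ply 2: ###/#.. is terminal -1 (V); from #../#.. depth 7

PV length from [#../#..]: 1 ply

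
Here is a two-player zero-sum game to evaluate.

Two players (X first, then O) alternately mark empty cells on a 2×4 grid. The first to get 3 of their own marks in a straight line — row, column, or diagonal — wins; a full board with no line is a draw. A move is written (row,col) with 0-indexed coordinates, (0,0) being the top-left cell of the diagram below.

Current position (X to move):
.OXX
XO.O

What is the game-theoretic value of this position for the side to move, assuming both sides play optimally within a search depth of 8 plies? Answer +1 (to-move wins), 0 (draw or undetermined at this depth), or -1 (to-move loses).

value(.OXX/XO.O, X) = 0

[.OXX/XO.O] X move#1: (0,0):-1/XOXX/XO.O, (1,2):+0/.OXX/XOXO*
[.OXX/XOXO] O move#2: (0,0):+0/OOXX/XOXO*
[OOXX/XOXO] end (terminal +0, X#3); searched .OXX/XO.O to 8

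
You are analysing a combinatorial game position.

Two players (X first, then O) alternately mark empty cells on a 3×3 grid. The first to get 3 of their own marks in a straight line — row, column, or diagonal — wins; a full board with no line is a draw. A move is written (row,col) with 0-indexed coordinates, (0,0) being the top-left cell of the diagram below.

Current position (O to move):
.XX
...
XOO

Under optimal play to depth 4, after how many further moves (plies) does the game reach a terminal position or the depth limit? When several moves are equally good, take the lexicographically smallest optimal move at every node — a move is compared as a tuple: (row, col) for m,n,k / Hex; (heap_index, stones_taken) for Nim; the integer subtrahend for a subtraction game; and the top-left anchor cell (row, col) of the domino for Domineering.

PV length from [.XX/.../XOO]: 2 plies

p1 O@[.XX/.../XOO]: (0,0)[OXX/.../XOO]-1* (1,0)[.XX/O../XOO]-1 (1,1)[.XX/.O./XOO]-1 (1,2)[.XX/..O/XOO]-1
p2 X@[OXX/.../XOO]: (1,0)[OXX/X../XOO]-1 (1,1)[OXX/.X./XOO]+1* (1,2)[OXX/..X/XOO]-1
p3 O@[OXX/.X./XOO] terminal -1; root [.XX/.../XOO] d4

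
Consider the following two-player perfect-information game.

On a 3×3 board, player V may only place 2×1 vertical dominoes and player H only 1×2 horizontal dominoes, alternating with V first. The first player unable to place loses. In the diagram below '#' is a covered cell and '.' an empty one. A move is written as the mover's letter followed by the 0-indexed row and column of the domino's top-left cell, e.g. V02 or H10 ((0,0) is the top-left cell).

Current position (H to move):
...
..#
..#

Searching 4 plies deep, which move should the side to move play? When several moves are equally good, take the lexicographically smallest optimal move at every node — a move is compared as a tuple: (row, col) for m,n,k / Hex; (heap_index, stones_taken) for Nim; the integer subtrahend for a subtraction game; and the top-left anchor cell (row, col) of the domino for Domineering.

H's best at [.../..#/..#]: H10

ply 1, H at .../..#/..# | H00=-1→##./..#/..#; H01=-1→.##/..#/..#; H10=+1→.../###/..#*; H20=-1→.../..#/###
ply 2: .../###/..# is terminal -1 (V); from .../..#/..# depth 4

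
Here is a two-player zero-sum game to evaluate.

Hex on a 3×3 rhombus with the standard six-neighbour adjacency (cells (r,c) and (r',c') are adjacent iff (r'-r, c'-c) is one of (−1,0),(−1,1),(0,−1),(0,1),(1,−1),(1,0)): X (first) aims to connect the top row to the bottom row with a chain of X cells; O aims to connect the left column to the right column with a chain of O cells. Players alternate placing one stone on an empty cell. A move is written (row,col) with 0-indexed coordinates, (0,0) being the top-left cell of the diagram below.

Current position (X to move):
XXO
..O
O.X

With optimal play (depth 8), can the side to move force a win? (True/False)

p1 X@[XXO/..O/O.X]: (1,0)[XXO/X.O/O.X]-1* (1,1)[XXO/.XO/O.X]-1 (2,1)[XXO/..O/OXX]-1
p2 O@[XXO/X.O/O.X]: (1,1)[XXO/XOO/O.X]+1* (2,1)[XXO/X.O/OOX]+1
p3 X@[XXO/XOO/O.X] terminal -1; root [XXO/..O/O.X] d8

X winning at [XXO/..O/O.X]: False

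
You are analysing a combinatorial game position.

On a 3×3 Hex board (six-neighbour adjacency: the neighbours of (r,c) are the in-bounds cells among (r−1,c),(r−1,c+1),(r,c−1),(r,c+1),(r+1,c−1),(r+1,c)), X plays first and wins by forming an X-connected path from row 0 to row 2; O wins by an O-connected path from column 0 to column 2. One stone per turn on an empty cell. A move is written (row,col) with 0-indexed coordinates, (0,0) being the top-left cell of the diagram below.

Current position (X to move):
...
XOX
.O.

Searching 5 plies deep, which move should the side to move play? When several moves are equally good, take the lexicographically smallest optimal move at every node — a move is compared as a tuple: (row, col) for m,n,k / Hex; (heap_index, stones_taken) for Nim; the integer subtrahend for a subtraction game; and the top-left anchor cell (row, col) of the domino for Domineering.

X's best at [.../XOX/.O.]: (0,2)

[.../XOX/.O.] X move#1: (0,0):-1/X../XOX/.O., (0,1):-1/.X./XOX/.O., (0,2):+1/..X/XOX/.O.*, (2,0):+1/.../XOX/XO., (2,2):+1/.../XOX/.OX
[..X/XOX/.O.] O move#2: (0,0):-1/O.X/XOX/.O.*, (0,1):-1/.OX/XOX/.O., (2,0):-1/..X/XOX/OO., (2,2):-1/..X/XOX/.OO
[O.X/XOX/.O.] X move#3: (0,1):+1/OXX/XOX/.O.*, (2,0):+1/O.X/XOX/XO., (2,2):+1/O.X/XOX/.OX
[OXX/XOX/.O.] O move#4: (2,0):-1/OXX/XOX/OO.*, (2,2):-1/OXX/XOX/.OO
[OXX/XOX/OO.] X move#5: (2,2):+1/OXX/XOX/OOX*
[OXX/XOX/OOX] end (terminal -1, O#6); searched .../XOX/.O. to 5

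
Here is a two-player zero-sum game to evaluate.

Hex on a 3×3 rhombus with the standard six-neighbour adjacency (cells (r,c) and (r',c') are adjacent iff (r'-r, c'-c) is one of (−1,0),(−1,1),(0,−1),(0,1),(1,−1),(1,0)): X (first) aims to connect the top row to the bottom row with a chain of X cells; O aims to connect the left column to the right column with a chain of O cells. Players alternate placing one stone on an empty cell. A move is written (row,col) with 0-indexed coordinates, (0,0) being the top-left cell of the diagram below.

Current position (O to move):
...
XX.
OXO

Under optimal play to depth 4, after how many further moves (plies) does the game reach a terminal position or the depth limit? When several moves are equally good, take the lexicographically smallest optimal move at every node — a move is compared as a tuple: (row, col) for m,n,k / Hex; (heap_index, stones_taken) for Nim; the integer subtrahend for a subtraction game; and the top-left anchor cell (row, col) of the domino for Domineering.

ply 1, O at .../XX./OXO | (0,0)=-1→O../XX./OXO*; (0,1)=-1→.O./XX./OXO; (0,2)=-1→..O/XX./OXO; (1,2)=-1→.../XXO/OXO
ply 2, X at O../XX./OXO | (0,1)=+1→OX./XX./OXO*; (0,2)=+1→O.X/XX./OXO; (1,2)=+1→O../XXX/OXO
ply 3: OX./XX./OXO is terminal -1 (O); from .../XX./OXO depth 4

PV length from [.../XX./OXO]: 2 plies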